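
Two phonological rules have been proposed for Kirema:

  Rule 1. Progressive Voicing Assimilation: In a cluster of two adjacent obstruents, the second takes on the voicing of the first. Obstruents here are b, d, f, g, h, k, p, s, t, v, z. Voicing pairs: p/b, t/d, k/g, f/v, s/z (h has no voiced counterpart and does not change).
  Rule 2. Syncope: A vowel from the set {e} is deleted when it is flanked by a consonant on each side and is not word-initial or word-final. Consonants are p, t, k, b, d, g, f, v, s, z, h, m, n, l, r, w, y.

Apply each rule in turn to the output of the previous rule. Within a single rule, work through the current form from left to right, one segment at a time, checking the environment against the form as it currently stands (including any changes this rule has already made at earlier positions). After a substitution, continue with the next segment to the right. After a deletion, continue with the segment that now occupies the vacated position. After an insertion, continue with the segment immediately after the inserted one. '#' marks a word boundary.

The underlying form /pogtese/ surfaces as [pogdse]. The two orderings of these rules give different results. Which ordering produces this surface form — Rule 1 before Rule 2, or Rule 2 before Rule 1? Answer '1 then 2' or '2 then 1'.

Order 1 then 2:
  1 Progressive Voicing Assimilation: [pogtese] → [pogdese]
  2 Syncope: [pogdese] → [pogdse]
  result: [pogdse]
Order 2 then 1:
  2 Syncope: [pogtese] → [pogtse]
  1 Progressive Voicing Assimilation: [pogtse] → [pogdze]
  result: [pogdze]

1 then 2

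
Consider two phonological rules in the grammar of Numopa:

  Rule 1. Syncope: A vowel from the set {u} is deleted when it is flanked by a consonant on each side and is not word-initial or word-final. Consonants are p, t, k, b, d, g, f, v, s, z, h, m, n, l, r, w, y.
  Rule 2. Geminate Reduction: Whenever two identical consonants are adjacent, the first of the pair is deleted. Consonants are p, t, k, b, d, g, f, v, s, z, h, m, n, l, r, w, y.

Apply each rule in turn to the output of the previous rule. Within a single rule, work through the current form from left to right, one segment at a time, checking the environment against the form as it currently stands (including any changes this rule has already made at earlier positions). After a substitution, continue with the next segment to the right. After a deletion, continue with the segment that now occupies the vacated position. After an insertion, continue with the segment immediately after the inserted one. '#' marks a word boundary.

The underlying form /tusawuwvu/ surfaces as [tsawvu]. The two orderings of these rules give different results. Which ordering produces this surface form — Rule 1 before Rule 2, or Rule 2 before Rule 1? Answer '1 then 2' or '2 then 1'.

1 then 2

Order 1 then 2:
  1 Syncope: [tusawuwvu] → [tsawwvu]
  2 Geminate Reduction: [tsawwvu] → [tsawvu]
  result: [tsawvu]
Order 2 then 1:
  2 Geminate Reduction: no change — [tusawuwvu]
  1 Syncope: [tusawuwvu] → [tsawwvu]
  result: [tsawwvu]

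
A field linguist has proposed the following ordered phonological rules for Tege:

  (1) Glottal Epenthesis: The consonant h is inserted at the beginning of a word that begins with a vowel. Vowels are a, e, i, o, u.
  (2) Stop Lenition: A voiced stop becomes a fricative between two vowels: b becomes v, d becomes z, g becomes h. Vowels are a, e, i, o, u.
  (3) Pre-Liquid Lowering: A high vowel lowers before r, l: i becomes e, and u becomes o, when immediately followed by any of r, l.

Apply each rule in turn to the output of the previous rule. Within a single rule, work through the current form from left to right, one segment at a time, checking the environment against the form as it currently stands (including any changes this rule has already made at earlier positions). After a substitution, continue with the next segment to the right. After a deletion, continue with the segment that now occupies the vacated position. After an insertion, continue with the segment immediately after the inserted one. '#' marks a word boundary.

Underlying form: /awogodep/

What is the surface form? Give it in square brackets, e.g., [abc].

[hawohozep]

(1) Glottal Epenthesis: [awogodep] → [hawogodep]
(2) Stop Lenition: [hawogodep] → [hawohozep]
(3) Pre-Liquid Lowering: no change — [hawohozep]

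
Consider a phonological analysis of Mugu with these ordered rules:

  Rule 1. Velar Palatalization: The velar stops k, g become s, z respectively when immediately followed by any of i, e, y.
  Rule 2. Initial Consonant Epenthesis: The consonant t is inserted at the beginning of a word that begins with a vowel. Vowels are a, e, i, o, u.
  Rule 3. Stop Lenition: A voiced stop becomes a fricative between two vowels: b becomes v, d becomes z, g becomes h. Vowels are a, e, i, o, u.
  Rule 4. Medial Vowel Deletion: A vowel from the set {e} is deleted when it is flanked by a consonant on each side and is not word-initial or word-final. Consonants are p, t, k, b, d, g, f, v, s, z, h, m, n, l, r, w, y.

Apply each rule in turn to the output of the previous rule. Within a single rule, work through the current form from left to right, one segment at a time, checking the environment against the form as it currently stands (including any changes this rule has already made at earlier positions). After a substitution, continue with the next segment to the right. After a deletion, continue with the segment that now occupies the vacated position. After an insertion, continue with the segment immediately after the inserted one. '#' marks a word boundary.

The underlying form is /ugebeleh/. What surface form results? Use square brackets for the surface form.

Rule 1 Velar Palatalization: [ugebeleh] → [uzebeleh]
Rule 2 Initial Consonant Epenthesis: [uzebeleh] → [tuzebeleh]
Rule 3 Stop Lenition: [tuzebeleh] → [tuzeveleh]
Rule 4 Medial Vowel Deletion: [tuzeveleh] → [tuzvlh]

[tuzvlh]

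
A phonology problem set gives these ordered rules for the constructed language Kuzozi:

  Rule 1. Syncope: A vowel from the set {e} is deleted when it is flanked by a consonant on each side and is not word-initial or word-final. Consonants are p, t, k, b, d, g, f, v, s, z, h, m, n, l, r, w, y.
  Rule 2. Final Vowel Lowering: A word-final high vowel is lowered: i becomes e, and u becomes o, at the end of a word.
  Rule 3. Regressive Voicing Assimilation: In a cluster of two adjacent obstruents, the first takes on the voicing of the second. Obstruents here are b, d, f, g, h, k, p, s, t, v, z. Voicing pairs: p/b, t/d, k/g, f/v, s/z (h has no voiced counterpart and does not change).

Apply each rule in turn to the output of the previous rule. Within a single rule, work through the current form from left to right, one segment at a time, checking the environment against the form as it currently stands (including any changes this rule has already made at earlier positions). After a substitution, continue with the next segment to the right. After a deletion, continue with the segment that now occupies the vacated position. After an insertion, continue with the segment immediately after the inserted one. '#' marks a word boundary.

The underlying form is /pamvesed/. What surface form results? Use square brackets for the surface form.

[pamfzd]

Rule 1 Syncope: [pamvesed] → [pamvsd]
Rule 2 Final Vowel Lowering: no change — [pamvsd]
Rule 3 Regressive Voicing Assimilation: [pamvsd] → [pamfzd]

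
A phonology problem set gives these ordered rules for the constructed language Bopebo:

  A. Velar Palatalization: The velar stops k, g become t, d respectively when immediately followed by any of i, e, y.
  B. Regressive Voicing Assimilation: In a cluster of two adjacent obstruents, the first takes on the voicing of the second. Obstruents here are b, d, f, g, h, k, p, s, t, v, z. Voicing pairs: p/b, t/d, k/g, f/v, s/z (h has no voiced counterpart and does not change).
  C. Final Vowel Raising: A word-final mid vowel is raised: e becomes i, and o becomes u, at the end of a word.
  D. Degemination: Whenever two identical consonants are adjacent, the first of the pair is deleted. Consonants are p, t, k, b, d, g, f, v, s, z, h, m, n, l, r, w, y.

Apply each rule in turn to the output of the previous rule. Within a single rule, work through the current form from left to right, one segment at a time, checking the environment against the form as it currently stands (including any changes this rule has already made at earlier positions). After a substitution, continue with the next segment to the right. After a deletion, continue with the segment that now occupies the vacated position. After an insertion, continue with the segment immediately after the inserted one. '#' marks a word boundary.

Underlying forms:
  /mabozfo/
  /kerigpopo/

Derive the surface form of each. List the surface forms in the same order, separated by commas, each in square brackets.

/mabozfo/:
  A Velar Palatalization: no change — [mabozfo]
  B Regressive Voicing Assimilation: [mabozfo] → [mabosfo]
  C Final Vowel Raising: [mabosfo] → [mabosfu]
  D Degemination: no change — [mabosfu]
/kerigpopo/:
  A Velar Palatalization: [kerigpopo] → [terigpopo]
  B Regressive Voicing Assimilation: [terigpopo] → [terikpopo]
  C Final Vowel Raising: [terikpopo] → [terikpopu]
  D Degemination: no change — [terikpopu]

[mabosfu], [terikpopu]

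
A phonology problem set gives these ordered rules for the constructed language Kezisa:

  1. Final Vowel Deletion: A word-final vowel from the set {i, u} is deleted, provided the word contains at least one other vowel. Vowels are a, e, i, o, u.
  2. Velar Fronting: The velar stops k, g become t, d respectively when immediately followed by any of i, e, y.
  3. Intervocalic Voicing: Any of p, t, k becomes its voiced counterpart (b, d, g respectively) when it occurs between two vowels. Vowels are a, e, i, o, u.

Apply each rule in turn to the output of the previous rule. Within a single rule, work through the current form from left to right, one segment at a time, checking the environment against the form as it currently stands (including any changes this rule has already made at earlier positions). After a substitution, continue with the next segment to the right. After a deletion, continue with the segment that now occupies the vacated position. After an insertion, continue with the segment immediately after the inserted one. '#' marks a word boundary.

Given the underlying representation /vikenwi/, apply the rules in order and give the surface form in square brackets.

1 Final Vowel Deletion: [vikenwi] → [vikenw]
2 Velar Fronting: [vikenw] → [vitenw]
3 Intervocalic Voicing: [vitenw] → [videnw]

[videnw]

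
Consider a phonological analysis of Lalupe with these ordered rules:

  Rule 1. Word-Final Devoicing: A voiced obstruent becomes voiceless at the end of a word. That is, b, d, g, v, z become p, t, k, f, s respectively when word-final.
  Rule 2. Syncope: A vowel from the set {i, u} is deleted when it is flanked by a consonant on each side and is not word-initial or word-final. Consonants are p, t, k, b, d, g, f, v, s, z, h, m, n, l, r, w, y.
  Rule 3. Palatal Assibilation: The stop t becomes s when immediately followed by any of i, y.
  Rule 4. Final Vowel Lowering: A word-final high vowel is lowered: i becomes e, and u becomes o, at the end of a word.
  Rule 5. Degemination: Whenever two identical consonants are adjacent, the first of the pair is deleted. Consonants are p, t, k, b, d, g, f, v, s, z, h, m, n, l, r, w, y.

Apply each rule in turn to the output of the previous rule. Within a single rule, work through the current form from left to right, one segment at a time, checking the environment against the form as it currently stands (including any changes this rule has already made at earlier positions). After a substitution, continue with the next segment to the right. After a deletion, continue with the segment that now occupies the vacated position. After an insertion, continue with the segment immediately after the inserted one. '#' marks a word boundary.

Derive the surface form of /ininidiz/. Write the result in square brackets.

Rule 1 Word-Final Devoicing: [ininidiz] → [ininidis]
Rule 2 Syncope: [ininidis] → [innds]
Rule 3 Palatal Assibilation: no change — [innds]
Rule 4 Final Vowel Lowering: no change — [innds]
Rule 5 Degemination: [innds] → [inds]

[inds]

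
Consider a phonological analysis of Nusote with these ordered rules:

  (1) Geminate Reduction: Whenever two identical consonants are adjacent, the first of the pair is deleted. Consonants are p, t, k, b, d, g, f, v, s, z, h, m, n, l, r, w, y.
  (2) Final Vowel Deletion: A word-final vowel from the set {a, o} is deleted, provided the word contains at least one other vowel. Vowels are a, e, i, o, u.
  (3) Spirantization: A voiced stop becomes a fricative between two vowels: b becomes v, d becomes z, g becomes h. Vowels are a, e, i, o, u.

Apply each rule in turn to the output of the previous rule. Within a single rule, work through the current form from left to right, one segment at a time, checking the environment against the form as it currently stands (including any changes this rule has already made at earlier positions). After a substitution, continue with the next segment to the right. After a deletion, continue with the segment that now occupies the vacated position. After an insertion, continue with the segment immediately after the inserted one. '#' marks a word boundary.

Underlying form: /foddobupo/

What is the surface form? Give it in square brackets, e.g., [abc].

[fozovup]

(1) Geminate Reduction: [foddobupo] → [fodobupo]
(2) Final Vowel Deletion: [fodobupo] → [fodobup]
(3) Spirantization: [fodobup] → [fozovup]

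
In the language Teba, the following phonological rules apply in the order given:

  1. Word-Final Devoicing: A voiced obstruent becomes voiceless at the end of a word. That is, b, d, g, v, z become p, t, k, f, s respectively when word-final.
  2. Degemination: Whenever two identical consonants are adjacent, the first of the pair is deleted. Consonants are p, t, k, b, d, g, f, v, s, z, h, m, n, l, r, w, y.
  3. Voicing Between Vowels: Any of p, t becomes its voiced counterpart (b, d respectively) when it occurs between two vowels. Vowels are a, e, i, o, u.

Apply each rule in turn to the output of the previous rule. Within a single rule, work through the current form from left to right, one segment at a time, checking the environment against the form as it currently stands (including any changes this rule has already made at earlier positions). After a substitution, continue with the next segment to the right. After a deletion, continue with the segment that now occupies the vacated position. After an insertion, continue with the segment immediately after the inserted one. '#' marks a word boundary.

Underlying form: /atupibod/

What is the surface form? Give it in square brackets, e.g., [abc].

1 Word-Final Devoicing: [atupibod] → [atupibot]
2 Degemination: no change — [atupibot]
3 Voicing Between Vowels: [atupibot] → [adubibot]

[adubibot]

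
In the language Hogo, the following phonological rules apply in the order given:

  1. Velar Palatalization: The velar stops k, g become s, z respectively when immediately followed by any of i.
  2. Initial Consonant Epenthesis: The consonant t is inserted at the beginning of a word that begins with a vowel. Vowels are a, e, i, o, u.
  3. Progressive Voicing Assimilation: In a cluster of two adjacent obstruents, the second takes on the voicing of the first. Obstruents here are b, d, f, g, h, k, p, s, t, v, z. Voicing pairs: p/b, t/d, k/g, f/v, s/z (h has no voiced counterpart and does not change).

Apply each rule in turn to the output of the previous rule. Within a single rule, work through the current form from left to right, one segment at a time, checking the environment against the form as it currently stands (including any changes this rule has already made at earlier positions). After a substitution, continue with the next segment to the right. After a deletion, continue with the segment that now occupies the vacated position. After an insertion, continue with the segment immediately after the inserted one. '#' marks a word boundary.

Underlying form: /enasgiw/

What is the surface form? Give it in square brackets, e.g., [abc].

1 Velar Palatalization: [enasgiw] → [enasziw]
2 Initial Consonant Epenthesis: [enasziw] → [tenasziw]
3 Progressive Voicing Assimilation: [tenasziw] → [tenassiw]

[tenassiw]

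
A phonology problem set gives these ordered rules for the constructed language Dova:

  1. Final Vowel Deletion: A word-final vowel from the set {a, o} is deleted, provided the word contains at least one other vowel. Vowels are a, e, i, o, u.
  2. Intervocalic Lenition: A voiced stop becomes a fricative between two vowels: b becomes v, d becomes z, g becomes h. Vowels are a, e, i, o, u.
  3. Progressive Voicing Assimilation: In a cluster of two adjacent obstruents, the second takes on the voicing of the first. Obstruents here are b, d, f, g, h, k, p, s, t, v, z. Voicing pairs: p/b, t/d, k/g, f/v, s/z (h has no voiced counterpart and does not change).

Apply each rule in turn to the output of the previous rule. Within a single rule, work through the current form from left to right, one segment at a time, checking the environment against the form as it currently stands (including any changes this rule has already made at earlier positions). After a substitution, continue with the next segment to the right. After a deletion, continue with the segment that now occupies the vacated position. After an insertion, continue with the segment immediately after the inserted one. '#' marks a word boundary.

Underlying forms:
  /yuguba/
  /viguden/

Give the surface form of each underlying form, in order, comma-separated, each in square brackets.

/yuguba/:
  1 Final Vowel Deletion: [yuguba] → [yugub]
  2 Intervocalic Lenition: [yugub] → [yuhub]
  3 Progressive Voicing Assimilation: no change — [yuhub]
/viguden/:
  1 Final Vowel Deletion: no change — [viguden]
  2 Intervocalic Lenition: [viguden] → [vihuzen]
  3 Progressive Voicing Assimilation: no change — [vihuzen]

[yuhub], [vihuzen]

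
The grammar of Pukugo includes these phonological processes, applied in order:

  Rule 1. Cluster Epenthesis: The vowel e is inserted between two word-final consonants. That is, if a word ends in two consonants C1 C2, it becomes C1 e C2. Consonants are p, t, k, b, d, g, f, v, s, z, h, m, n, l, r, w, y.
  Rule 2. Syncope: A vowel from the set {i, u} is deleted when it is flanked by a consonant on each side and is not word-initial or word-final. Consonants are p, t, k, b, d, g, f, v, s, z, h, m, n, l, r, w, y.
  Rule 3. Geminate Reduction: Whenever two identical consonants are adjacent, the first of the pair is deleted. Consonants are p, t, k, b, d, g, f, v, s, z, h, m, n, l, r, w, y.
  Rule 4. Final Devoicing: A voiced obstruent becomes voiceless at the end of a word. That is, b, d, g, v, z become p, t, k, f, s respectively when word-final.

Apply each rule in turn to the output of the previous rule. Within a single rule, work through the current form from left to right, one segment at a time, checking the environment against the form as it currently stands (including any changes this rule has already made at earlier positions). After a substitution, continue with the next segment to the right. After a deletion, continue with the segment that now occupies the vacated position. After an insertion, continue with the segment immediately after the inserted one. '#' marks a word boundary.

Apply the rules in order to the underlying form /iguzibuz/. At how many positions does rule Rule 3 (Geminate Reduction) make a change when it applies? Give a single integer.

Rule 1 Cluster Epenthesis: no change — [iguzibuz]
Rule 2 Syncope: [iguzibuz] → [igzbz]
Rule 3 Geminate Reduction: no change — [igzbz]
Rule 4 Final Devoicing: [igzbz] → [igzbs]
Rule Rule 3 changed 0 position(s).

0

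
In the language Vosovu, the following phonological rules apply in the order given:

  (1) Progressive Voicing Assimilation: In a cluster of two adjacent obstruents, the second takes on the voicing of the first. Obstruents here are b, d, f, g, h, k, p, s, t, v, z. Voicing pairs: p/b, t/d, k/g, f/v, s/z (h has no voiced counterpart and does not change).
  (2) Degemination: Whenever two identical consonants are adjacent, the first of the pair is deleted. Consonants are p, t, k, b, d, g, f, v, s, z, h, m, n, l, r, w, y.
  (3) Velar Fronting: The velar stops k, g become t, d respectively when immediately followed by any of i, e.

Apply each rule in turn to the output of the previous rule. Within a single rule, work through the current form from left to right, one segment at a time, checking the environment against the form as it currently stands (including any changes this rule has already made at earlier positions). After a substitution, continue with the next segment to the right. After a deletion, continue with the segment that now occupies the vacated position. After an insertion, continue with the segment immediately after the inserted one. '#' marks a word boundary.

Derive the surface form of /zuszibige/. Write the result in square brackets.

(1) Progressive Voicing Assimilation: [zuszibige] → [zussibige]
(2) Degemination: [zussibige] → [zusibige]
(3) Velar Fronting: [zusibige] → [zusibide]

[zusibide]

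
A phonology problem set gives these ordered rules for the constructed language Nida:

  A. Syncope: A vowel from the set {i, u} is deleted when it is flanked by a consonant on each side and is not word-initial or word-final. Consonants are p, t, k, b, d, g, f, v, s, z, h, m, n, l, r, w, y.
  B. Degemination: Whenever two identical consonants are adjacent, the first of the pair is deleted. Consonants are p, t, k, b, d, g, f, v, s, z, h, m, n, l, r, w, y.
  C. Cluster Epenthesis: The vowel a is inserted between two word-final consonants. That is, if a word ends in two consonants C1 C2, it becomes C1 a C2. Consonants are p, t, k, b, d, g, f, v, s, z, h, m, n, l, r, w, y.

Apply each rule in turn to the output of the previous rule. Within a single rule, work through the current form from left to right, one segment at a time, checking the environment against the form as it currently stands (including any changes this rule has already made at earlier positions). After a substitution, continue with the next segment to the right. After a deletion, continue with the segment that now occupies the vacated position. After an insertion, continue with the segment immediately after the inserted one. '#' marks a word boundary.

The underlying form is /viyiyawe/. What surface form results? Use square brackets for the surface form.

A Syncope: [viyiyawe] → [vyyawe]
B Degemination: [vyyawe] → [vyawe]
C Cluster Epenthesis: no change — [vyawe]

[vyawe]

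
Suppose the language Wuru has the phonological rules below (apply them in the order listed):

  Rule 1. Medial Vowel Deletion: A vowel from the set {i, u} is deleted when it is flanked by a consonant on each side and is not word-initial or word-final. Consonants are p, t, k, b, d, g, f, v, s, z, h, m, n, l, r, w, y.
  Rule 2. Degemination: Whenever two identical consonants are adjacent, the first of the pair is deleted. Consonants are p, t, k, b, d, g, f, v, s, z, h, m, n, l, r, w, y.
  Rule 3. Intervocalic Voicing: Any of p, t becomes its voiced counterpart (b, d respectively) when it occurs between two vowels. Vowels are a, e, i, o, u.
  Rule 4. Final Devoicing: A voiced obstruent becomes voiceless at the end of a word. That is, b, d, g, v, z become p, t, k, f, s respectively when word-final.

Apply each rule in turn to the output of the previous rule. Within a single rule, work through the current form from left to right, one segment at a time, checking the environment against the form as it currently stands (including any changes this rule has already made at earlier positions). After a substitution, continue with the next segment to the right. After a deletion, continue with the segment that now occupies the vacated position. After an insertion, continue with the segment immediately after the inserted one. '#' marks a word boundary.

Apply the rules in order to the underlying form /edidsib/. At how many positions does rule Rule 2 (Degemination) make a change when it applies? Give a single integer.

1

Rule 1 Medial Vowel Deletion: [edidsib] → [eddsb]
Rule 2 Degemination: [eddsb] → [edsb]
Rule 3 Intervocalic Voicing: no change — [edsb]
Rule 4 Final Devoicing: [edsb] → [edsp]
Rule Rule 2 changed 1 position(s).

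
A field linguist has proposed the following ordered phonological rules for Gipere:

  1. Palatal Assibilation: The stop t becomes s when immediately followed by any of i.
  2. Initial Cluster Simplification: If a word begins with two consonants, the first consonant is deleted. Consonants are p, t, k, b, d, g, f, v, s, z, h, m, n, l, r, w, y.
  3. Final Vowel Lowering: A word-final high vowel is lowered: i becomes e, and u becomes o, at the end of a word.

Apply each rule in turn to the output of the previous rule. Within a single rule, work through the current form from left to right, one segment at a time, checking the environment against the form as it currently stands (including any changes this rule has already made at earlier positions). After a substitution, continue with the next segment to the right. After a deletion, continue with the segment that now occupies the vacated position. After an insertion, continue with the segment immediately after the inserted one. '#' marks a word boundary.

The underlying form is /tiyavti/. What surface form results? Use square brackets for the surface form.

[siyavse]

1 Palatal Assibilation: [tiyavti] → [siyavsi]
2 Initial Cluster Simplification: no change — [siyavsi]
3 Final Vowel Lowering: [siyavsi] → [siyavse]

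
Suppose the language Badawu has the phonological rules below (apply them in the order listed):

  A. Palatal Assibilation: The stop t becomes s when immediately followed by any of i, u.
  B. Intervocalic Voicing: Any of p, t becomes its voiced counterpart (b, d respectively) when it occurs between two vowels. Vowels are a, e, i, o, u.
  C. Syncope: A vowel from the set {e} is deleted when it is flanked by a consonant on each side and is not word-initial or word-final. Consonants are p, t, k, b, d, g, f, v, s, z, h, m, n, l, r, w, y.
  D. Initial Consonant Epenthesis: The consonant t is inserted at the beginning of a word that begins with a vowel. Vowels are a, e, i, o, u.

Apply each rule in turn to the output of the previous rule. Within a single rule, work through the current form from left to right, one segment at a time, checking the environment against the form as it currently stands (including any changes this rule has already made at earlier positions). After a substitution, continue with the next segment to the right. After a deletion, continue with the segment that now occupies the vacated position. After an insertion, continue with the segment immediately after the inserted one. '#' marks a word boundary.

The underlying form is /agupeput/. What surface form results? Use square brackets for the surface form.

A Palatal Assibilation: no change — [agupeput]
B Intervocalic Voicing: [agupeput] → [agubebut]
C Syncope: [agubebut] → [agubbut]
D Initial Consonant Epenthesis: [agubbut] → [tagubbut]

[tagubbut]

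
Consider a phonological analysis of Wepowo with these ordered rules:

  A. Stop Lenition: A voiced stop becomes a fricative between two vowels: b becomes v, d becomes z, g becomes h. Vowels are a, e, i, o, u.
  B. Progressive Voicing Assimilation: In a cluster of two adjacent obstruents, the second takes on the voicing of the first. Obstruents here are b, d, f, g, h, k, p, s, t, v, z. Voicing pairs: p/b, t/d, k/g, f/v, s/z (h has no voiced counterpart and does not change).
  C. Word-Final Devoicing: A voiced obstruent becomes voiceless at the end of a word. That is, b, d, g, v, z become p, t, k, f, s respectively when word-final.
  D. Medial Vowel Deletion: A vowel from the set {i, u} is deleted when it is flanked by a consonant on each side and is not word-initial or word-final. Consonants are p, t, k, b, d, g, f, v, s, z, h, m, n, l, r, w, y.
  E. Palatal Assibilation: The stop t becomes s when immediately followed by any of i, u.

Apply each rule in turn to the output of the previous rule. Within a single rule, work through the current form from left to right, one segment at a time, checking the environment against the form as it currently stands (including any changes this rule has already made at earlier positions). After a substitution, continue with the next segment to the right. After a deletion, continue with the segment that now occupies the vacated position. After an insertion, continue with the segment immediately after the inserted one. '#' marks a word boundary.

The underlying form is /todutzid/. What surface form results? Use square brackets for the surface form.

[toztst]

A Stop Lenition: [todutzid] → [tozutzid]
B Progressive Voicing Assimilation: [tozutzid] → [tozutsid]
C Word-Final Devoicing: [tozutsid] → [tozutsit]
D Medial Vowel Deletion: [tozutsit] → [toztst]
E Palatal Assibilation: no change — [toztst]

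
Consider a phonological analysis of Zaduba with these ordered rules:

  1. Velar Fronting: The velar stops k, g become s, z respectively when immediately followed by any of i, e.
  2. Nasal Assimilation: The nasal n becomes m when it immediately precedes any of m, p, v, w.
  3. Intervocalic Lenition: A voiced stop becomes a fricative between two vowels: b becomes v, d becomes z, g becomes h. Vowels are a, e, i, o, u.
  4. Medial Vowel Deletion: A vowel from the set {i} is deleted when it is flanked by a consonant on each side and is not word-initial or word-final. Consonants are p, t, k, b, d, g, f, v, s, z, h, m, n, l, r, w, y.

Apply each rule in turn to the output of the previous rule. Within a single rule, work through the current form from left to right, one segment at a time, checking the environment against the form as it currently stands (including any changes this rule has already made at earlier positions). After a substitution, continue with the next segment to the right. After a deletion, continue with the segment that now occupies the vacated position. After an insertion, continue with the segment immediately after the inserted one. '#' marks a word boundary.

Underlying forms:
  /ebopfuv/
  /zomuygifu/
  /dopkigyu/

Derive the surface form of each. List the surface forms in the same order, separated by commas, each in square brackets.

[evopfuv], [zomuyzfu], [dopsgyu]

/ebopfuv/:
  1 Velar Fronting: no change — [ebopfuv]
  2 Nasal Assimilation: no change — [ebopfuv]
  3 Intervocalic Lenition: [ebopfuv] → [evopfuv]
  4 Medial Vowel Deletion: no change — [evopfuv]
/zomuygifu/:
  1 Velar Fronting: [zomuygifu] → [zomuyzifu]
  2 Nasal Assimilation: no change — [zomuyzifu]
  3 Intervocalic Lenition: no change — [zomuyzifu]
  4 Medial Vowel Deletion: [zomuyzifu] → [zomuyzfu]
/dopkigyu/:
  1 Velar Fronting: [dopkigyu] → [dopsigyu]
  2 Nasal Assimilation: no change — [dopsigyu]
  3 Intervocalic Lenition: no change — [dopsigyu]
  4 Medial Vowel Deletion: [dopsigyu] → [dopsgyu]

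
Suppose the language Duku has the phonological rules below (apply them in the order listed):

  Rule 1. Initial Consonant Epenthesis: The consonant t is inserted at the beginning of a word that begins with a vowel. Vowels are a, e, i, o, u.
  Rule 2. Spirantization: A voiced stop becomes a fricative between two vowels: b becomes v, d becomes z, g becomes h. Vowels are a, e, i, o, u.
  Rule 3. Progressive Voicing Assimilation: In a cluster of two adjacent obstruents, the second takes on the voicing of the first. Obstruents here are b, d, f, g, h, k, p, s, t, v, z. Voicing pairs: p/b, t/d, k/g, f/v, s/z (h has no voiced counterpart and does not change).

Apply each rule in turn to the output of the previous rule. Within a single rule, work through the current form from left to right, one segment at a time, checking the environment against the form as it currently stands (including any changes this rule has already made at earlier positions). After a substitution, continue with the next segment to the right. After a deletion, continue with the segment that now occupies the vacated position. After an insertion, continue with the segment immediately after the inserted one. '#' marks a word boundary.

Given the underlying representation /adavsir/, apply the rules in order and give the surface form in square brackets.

Rule 1 Initial Consonant Epenthesis: [adavsir] → [tadavsir]
Rule 2 Spirantization: [tadavsir] → [tazavsir]
Rule 3 Progressive Voicing Assimilation: [tazavsir] → [tazavzir]

[tazavzir]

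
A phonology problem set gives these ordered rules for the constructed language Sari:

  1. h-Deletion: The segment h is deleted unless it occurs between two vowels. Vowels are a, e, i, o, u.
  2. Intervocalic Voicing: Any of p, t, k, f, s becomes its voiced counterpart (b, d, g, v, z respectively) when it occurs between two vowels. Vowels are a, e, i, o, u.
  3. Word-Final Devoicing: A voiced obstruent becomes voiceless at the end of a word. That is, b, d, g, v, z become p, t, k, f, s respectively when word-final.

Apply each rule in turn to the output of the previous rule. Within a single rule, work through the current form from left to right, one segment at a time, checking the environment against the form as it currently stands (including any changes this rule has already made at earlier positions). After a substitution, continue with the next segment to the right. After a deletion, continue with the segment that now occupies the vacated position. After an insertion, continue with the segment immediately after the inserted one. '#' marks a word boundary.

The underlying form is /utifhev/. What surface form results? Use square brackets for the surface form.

1 h-Deletion: [utifhev] → [utifev]
2 Intervocalic Voicing: [utifev] → [udivev]
3 Word-Final Devoicing: [udivev] → [udivef]

[udivef]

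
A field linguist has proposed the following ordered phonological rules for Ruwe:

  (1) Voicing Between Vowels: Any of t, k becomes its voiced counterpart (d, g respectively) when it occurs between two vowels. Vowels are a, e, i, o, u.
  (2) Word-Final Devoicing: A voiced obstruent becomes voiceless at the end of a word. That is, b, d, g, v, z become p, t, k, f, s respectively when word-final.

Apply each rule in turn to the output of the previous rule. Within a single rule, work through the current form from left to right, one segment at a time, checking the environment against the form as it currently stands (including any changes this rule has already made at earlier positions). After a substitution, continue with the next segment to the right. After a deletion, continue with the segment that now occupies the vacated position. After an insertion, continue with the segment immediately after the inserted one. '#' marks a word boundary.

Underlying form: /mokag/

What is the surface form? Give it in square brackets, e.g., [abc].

(1) Voicing Between Vowels: [mokag] → [mogag]
(2) Word-Final Devoicing: [mogag] → [mogak]

[mogak]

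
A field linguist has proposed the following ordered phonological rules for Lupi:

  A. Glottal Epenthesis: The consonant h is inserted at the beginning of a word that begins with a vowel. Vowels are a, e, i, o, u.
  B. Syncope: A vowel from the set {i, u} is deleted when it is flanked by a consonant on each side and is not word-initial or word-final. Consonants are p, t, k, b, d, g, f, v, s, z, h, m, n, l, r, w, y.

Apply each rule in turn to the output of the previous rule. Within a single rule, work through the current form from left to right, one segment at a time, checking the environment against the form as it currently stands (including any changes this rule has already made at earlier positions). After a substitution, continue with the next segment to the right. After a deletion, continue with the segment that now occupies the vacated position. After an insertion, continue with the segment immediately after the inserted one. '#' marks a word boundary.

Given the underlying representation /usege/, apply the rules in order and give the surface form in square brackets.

A Glottal Epenthesis: [usege] → [husege]
B Syncope: [husege] → [hsege]

[hsege]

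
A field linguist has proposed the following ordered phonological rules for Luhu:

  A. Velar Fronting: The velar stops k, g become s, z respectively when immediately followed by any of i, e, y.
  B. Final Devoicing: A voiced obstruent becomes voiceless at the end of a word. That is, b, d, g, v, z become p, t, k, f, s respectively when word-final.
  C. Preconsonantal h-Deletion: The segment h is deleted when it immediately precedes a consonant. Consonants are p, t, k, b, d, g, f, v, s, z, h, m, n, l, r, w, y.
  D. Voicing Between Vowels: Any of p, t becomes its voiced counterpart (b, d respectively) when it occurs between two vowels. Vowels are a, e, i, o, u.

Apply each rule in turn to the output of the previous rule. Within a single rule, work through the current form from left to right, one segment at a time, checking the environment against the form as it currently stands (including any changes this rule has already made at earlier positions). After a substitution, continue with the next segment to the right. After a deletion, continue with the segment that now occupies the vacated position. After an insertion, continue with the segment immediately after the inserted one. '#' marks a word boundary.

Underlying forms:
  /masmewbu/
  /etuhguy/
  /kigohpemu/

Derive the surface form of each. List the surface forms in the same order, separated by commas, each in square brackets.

/masmewbu/:
  A Velar Fronting: no change — [masmewbu]
  B Final Devoicing: no change — [masmewbu]
  C Preconsonantal h-Deletion: no change — [masmewbu]
  D Voicing Between Vowels: no change — [masmewbu]
/etuhguy/:
  A Velar Fronting: no change — [etuhguy]
  B Final Devoicing: no change — [etuhguy]
  C Preconsonantal h-Deletion: [etuhguy] → [etuguy]
  D Voicing Between Vowels: [etuguy] → [eduguy]
/kigohpemu/:
  A Velar Fronting: [kigohpemu] → [sigohpemu]
  B Final Devoicing: no change — [sigohpemu]
  C Preconsonantal h-Deletion: [sigohpemu] → [sigopemu]
  D Voicing Between Vowels: [sigopemu] → [sigobemu]

[masmewbu], [eduguy], [sigobemu]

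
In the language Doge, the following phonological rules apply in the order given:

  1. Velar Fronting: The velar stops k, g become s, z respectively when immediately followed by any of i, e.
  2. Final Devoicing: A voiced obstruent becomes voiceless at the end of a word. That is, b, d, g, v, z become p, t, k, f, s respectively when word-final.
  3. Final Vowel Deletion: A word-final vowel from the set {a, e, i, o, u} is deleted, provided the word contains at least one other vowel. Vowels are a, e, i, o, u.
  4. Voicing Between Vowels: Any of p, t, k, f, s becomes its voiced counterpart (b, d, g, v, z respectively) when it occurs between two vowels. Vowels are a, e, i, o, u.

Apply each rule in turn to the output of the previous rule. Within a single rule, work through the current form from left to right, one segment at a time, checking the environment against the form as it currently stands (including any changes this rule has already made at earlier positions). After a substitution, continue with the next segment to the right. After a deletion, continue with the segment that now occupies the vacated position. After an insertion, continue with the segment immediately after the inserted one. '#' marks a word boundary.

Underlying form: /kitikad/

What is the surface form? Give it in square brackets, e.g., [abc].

[sidigat]

1 Velar Fronting: [kitikad] → [sitikad]
2 Final Devoicing: [sitikad] → [sitikat]
3 Final Vowel Deletion: no change — [sitikat]
4 Voicing Between Vowels: [sitikat] → [sidigat]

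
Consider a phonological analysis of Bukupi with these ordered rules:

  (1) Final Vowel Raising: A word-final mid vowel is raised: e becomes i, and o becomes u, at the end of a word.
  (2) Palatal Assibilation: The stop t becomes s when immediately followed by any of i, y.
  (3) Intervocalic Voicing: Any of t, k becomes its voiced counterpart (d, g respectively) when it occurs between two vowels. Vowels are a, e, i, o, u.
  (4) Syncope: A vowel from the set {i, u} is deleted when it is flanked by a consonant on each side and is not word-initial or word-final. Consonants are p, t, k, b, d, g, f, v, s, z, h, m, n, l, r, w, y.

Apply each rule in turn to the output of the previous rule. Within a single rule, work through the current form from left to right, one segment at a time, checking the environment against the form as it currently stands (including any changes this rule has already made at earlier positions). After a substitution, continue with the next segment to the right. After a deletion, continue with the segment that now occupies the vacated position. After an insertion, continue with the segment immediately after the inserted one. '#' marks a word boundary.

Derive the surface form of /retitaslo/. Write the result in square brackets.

[resdaslu]

(1) Final Vowel Raising: [retitaslo] → [retitaslu]
(2) Palatal Assibilation: [retitaslu] → [resitaslu]
(3) Intervocalic Voicing: [resitaslu] → [residaslu]
(4) Syncope: [residaslu] → [resdaslu]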